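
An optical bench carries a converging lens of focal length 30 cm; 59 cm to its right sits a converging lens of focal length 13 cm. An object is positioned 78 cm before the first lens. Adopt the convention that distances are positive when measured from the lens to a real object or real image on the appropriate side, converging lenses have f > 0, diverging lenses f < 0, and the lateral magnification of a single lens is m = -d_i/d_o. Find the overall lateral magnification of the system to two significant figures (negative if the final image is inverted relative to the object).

Lens 1: 1/d_i1 = 1/f_1 - 1/d_o1 = 1/30 - 1/78 = 0.02051 cm^-1, so d_i1 = 48.750 cm.
m_1 = -(48.750)/78 = -0.6250.
Object distance for lens 2: d_o2 = 59 - 48.750 = 10.250 cm.
Lens 2: 1/d_i2 = 1/f_2 - 1/d_o2 = 1/13 - 1/(10.250) = -0.02064 cm^-1, so d_i2 = -48.455 cm.
m_2 = -(-48.455)/(10.250) = 4.7273.
Total m = m_1 x m_2 = (-0.6250)(4.7273) = -2.9545.

-3.0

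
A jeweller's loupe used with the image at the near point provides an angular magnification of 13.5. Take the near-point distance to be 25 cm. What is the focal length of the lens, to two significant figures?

2.0 cm

For the image at the near point, M = 1 + D/f.
f = D/(M - 1) = 25/(13.5 - 1) = 2.000 cm.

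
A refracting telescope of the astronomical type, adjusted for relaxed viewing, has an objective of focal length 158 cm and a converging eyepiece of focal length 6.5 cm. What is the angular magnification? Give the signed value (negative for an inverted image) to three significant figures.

M = -f_obj/f_eye = -158/(6.5) = -24.308.

-24.3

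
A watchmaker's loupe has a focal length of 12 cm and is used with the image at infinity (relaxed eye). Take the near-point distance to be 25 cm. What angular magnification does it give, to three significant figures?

2.08

M = D/f = 25/12 = 2.083.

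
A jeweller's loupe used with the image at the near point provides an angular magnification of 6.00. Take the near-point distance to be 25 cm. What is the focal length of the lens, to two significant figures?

5.0 cm

For the image at the near point, M = 1 + D/f.
f = D/(M - 1) = 25/(6.0 - 1) = 5.000 cm.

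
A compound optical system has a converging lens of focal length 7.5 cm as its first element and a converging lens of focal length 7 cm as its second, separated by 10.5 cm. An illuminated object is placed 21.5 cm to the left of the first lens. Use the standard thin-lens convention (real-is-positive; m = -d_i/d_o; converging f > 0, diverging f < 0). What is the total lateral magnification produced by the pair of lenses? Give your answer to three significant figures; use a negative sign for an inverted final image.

Lens 1: 1/d_i1 = 1/f_1 - 1/d_o1 = 1/7.5 - 1/21.5 = 0.08682 cm^-1, so d_i1 = 11.518 cm.
m_1 = -(11.518)/21.5 = -0.5357.
This image would form 11.518 cm past lens 1, i.e. 1.018 cm beyond lens 2, so it is a virtual object for lens 2: d_o2 = 10.5 - 11.518 = -1.018 cm.
Lens 2: 1/d_i2 = 1/f_2 - 1/d_o2 = 1/7 - 1/(-1.018) = 1.12531 cm^-1, so d_i2 = 0.889 cm.
m_2 = -(0.889)/(-1.018) = 0.8731.
The system's lateral magnification is m_1 m_2 = (-0.5357)(0.8731) = -0.4677.

-0.468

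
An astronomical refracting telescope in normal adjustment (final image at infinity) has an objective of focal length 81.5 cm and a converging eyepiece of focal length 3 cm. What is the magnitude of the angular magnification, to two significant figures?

27

|M| = f_obj/|f_eye| = 81.5/3 = 27.167.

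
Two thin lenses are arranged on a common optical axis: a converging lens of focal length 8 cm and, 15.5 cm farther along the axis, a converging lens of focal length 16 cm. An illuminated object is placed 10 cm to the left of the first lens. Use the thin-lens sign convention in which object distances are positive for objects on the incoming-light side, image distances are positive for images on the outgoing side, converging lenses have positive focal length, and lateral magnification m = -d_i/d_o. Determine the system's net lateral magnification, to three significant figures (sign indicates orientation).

-1.58

First lens: d_i1 = 1/(1/8 - 1/10) = 40.000 cm.
m_1 = -(40.000)/10 = -4.0000.
Since 40.000 cm > 15.5 cm, the first image lies past the second lens and serves as a virtual object: d_o2 = L - d_i1 = -24.500 cm.
Second lens: d_i2 = 1/(1/16 - 1/(-24.500)) = 9.679 cm.
m_2 = -(9.679)/(-24.500) = 0.3951.
The system's lateral magnification is m_1 m_2 = (-4.0000)(0.3951) = -1.5802.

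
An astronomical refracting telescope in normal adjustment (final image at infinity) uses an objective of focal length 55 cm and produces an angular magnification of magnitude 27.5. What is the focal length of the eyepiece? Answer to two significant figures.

2.0 cm

|M| = f_obj/f_eye, so f_eye = f_obj/|M| = 55/27.5 = 2.000 cm.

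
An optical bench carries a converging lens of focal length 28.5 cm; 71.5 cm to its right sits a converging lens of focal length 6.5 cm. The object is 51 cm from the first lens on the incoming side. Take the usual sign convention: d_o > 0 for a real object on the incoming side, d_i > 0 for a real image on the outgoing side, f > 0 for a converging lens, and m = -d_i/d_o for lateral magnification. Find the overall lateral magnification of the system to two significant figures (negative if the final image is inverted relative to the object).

21

Applying the thin-lens equation to the first lens, 1/28.5 = 1/51 + 1/d_i1, which gives d_i1 = 64.600 cm.
Its lateral magnification is m_1 = -d_i1/d_o1 = -(64.600)/51 = -1.2667.
That image sits 6.900 cm in front of the second lens, so d_o2 = 6.900 cm.
Applying the thin-lens equation again with f_2 = 6.5 cm and d_o2 = 6.900 cm gives d_i2 = 112.125 cm.
m_2 = -(112.125)/(6.900) = -16.2500.
The system's lateral magnification is m_1 m_2 = (-1.2667)(-16.2500) = 20.5833.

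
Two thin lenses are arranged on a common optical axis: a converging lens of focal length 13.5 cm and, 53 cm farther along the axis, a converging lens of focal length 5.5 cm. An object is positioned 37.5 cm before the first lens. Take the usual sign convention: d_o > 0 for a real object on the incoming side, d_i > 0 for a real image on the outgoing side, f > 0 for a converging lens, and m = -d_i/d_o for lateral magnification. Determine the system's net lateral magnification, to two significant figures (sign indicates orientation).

Applying the thin-lens equation to the first lens, 1/13.5 = 1/37.5 + 1/d_i1, which gives d_i1 = 21.094 cm.
Its lateral magnification is m_1 = -d_i1/d_o1 = -(21.094)/37.5 = -0.5625.
The intermediate image is 21.094 cm to the right of lens 1, so d_o2 = L - d_i1 = 53 - 21.094 = 31.906 cm.
Applying the thin-lens equation again with f_2 = 5.5 cm and d_o2 = 31.906 cm gives d_i2 = 6.646 cm.
m_2 = -(6.646)/(31.906) = -0.2083.
Total m = m_1 x m_2 = (-0.5625)(-0.2083) = 0.1172.

0.12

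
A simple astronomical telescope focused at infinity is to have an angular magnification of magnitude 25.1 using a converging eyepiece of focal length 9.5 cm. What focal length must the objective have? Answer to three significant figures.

|M| = f_obj/|f_eye|, so f_obj = |M| x |f_eye| = 25.1 x 9.5 = 238.450 cm.

238 cm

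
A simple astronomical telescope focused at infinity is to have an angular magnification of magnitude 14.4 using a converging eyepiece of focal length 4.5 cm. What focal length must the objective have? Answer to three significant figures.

64.8 cm

|M| = f_obj/|f_eye|, so f_obj = |M| x |f_eye| = 14.4 x 4.5 = 64.800 cm.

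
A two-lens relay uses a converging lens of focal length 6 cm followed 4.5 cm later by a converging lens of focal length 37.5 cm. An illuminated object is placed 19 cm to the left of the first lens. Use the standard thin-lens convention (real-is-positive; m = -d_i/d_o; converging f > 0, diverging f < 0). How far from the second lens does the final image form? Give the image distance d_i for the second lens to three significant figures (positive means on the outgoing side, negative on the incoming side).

Lens 1: 1/d_i1 = 1/f_1 - 1/d_o1 = 1/6 - 1/19 = 0.11404 cm^-1, so d_i1 = 8.769 cm.
Since 8.769 cm > 4.5 cm, the first image lies past the second lens and serves as a virtual object: d_o2 = L - d_i1 = -4.269 cm.
Lens 2: 1/d_i2 = 1/f_2 - 1/d_o2 = 1/37.5 - 1/(-4.269) = 0.26090 cm^-1, so d_i2 = 3.833 cm.

3.83 cm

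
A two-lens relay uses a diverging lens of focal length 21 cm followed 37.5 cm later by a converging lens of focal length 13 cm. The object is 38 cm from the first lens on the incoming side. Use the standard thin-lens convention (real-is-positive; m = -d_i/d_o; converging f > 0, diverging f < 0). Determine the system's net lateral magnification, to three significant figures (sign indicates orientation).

-0.122

First lens: d_i1 = 1/(1/(-21) - 1/38) = -13.525 cm.
m_1 = -(-13.525)/38 = 0.3559.
With d_i1 < 0 the first image is virtual and lies on the object side; the object distance for lens 2 is d_o2 = 37.5 - (-13.525) = 51.025 cm.
Second lens: d_i2 = 1/(1/13 - 1/(51.025)) = 17.444 cm.
m_2 = -(17.444)/(51.025) = -0.3419.
The system's lateral magnification is m_1 m_2 = (0.3559)(-0.3419) = -0.1217.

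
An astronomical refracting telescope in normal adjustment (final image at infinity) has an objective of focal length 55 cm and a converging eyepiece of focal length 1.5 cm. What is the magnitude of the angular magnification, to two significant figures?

37

|M| = f_obj/|f_eye| = 55/1.5 = 36.667.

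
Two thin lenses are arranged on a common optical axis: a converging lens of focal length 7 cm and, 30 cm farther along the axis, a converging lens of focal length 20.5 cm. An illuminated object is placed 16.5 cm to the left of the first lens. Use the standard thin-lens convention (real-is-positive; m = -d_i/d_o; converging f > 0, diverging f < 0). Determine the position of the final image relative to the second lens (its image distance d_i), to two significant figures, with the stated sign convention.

First lens: d_i1 = 1/(1/7 - 1/16.5) = 12.158 cm.
Object distance for lens 2: d_o2 = 30 - 12.158 = 17.842 cm.
Second lens: d_i2 = 1/(1/20.5 - 1/(17.842)) = -137.614 cm.

-140 cm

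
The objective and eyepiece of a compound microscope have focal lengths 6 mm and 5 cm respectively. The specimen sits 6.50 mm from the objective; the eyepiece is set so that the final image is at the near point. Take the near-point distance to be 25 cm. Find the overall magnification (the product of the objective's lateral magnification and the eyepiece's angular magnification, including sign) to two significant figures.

-72

Convert to cm: f_obj = 6 mm = 0.6 cm; d_o = 6.50 mm = 0.65 cm.
Objective: 1/d_i = 1/f_obj - 1/d_o = 1/0.6 - 1/0.65 = 0.12821 cm^-1, so d_i = 7.800 cm.
m_obj = -d_i/d_o = -7.800/0.65 = -12.000.
Eyepiece angular magnification (image at near point): M_eye = 1 + D/f_e = 1 + 25/5 = 6.000.
Overall M = m_obj x M_eye = (-12.000)(6.000) = -72.00.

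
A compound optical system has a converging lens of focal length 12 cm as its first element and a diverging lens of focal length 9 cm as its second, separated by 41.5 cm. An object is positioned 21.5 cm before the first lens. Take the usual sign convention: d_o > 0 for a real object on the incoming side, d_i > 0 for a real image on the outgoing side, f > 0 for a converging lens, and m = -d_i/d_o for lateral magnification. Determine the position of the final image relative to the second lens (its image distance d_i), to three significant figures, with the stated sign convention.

Lens 1: 1/d_i1 = 1/f_1 - 1/d_o1 = 1/12 - 1/21.5 = 0.03682 cm^-1, so d_i1 = 27.158 cm.
That image sits 14.342 cm in front of the second lens, so d_o2 = 14.342 cm.
Lens 2: 1/d_i2 = 1/f_2 - 1/d_o2 = 1/(-9) - 1/(14.342) = -0.18084 cm^-1, so d_i2 = -5.530 cm.

-5.53 cm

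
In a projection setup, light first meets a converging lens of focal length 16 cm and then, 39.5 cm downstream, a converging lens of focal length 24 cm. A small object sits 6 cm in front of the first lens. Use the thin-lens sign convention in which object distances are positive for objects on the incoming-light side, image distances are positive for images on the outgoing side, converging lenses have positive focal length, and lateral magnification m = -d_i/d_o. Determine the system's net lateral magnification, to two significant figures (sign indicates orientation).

-1.5

Applying the thin-lens equation to the first lens, 1/16 = 1/6 + 1/d_i1, which gives d_i1 = -9.600 cm.
Its lateral magnification is m_1 = -d_i1/d_o1 = -(-9.600)/6 = 1.6000.
With d_i1 < 0 the first image is virtual and lies on the object side; the object distance for lens 2 is d_o2 = 39.5 - (-9.600) = 49.100 cm.
Applying the thin-lens equation again with f_2 = 24 cm and d_o2 = 49.100 cm gives d_i2 = 46.948 cm.
m_2 = -(46.948)/(49.100) = -0.9562.
The system's lateral magnification is m_1 m_2 = (1.6000)(-0.9562) = -1.5299.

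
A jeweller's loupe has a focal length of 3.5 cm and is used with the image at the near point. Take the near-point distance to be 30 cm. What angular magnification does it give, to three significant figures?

M = 1 + D/f = 1 + 30/3.5 = 9.571.

9.57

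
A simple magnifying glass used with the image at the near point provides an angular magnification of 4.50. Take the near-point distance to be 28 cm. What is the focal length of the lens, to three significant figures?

For the image at the near point, M = 1 + D/f.
f = D/(M - 1) = 28/(4.5 - 1) = 8.000 cm.

8.00 cm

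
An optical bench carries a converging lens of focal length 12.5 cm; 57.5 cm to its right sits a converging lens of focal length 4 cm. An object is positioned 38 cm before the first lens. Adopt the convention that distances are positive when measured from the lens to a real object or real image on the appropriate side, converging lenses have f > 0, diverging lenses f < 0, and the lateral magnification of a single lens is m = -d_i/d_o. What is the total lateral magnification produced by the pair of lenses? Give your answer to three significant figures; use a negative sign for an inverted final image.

Lens 1: 1/d_i1 = 1/f_1 - 1/d_o1 = 1/12.5 - 1/38 = 0.05368 cm^-1, so d_i1 = 18.627 cm.
m_1 = -(18.627)/38 = -0.4902.
The intermediate image is 18.627 cm to the right of lens 1, so d_o2 = L - d_i1 = 57.5 - 18.627 = 38.873 cm.
Lens 2: 1/d_i2 = 1/f_2 - 1/d_o2 = 1/4 - 1/(38.873) = 0.22427 cm^-1, so d_i2 = 4.459 cm.
m_2 = -(4.459)/(38.873) = -0.1147.
The system's lateral magnification is m_1 m_2 = (-0.4902)(-0.1147) = 0.0562.

0.0562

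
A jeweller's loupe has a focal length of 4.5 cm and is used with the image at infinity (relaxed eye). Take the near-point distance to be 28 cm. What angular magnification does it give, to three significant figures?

6.22

M = D/f = 28/4.5 = 6.222.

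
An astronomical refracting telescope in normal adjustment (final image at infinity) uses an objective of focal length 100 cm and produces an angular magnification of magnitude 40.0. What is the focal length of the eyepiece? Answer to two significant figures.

|M| = f_obj/f_eye, so f_eye = f_obj/|M| = 100/40.0 = 2.500 cm.

2.5 cm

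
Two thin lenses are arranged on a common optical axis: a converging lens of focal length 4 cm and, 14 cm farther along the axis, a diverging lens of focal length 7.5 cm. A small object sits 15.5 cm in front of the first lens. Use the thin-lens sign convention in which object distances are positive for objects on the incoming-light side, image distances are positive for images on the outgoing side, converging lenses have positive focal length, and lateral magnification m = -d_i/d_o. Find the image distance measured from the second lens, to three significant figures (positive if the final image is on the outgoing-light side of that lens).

First lens: d_i1 = 1/(1/4 - 1/15.5) = 5.391 cm.
Object distance for lens 2: d_o2 = 14 - 5.391 = 8.609 cm.
Second lens: d_i2 = 1/(1/(-7.5) - 1/(8.609)) = -4.008 cm.

-4.01 cm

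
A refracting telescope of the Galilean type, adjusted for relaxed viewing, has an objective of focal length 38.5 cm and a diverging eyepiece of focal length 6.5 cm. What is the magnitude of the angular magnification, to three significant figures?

|M| = f_obj/|f_eye| = 38.5/6.5 = 5.923.

5.92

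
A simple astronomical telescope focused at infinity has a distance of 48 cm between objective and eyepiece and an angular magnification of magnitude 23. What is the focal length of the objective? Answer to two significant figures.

In normal adjustment the tube length equals f_obj + f_eye and |M| = f_obj/f_eye.
So f_obj = 23 f_eye and 23 f_eye + f_eye = 48 cm, giving f_eye = 48/24 = 2.000 cm and f_obj = 46.000 cm.

46 cm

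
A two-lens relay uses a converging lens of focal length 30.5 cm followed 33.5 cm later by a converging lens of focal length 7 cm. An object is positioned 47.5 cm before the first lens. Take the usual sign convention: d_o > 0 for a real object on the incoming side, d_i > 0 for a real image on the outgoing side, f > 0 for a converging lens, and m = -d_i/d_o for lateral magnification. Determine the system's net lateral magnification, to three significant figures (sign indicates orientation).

First lens: d_i1 = 1/(1/30.5 - 1/47.5) = 85.221 cm.
m_1 = -(85.221)/47.5 = -1.7941.
Since 85.221 cm > 33.5 cm, the first image lies past the second lens and serves as a virtual object: d_o2 = L - d_i1 = -51.721 cm.
Second lens: d_i2 = 1/(1/7 - 1/(-51.721)) = 6.166 cm.
m_2 = -(6.166)/(-51.721) = 0.1192.
Overall magnification: m = m_1 m_2 = -0.2139.

-0.214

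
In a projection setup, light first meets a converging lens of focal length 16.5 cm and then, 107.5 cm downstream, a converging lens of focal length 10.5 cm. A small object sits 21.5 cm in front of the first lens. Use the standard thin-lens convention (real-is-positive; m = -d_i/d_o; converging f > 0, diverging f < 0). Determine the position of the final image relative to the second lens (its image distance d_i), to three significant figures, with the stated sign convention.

14.7 cm

First lens: d_i1 = 1/(1/16.5 - 1/21.5) = 70.950 cm.
The intermediate image is 70.950 cm to the right of lens 1, so d_o2 = L - d_i1 = 107.5 - 70.950 = 36.550 cm.
Second lens: d_i2 = 1/(1/10.5 - 1/(36.550)) = 14.732 cm.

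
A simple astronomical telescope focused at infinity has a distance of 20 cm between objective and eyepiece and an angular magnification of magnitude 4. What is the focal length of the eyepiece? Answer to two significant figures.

4.0 cm

In normal adjustment the tube length equals f_obj + f_eye and |M| = f_obj/f_eye.
So f_obj = 4 f_eye and 4 f_eye + f_eye = 20 cm, giving f_eye = 20/5 = 4.000 cm and f_obj = 16.000 cm.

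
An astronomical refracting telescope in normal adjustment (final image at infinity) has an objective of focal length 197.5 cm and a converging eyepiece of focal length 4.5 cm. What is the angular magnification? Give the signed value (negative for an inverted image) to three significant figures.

M = -f_obj/f_eye = -197.5/(4.5) = -43.889.

-43.9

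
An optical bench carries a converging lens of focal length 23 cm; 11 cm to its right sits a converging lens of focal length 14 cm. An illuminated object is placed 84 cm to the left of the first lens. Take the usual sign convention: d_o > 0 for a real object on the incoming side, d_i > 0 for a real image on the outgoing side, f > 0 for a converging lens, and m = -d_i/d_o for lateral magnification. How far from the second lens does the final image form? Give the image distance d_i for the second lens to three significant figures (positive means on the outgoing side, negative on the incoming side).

8.35 cm

Lens 1: 1/d_i1 = 1/f_1 - 1/d_o1 = 1/23 - 1/84 = 0.03157 cm^-1, so d_i1 = 31.672 cm.
Since 31.672 cm > 11 cm, the first image lies past the second lens and serves as a virtual object: d_o2 = L - d_i1 = -20.672 cm.
Lens 2: 1/d_i2 = 1/f_2 - 1/d_o2 = 1/14 - 1/(-20.672) = 0.11980 cm^-1, so d_i2 = 8.347 cm.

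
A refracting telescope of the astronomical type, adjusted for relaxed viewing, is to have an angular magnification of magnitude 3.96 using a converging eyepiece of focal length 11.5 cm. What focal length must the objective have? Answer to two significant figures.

|M| = f_obj/|f_eye|, so f_obj = |M| x |f_eye| = 3.96 x 11.5 = 45.540 cm.

46 cm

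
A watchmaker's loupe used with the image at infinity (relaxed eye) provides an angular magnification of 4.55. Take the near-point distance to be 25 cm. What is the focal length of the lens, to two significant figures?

For the image at infinity, M = D/f.
f = D/M = 25/4.55 = 5.495 cm.

5.5 cm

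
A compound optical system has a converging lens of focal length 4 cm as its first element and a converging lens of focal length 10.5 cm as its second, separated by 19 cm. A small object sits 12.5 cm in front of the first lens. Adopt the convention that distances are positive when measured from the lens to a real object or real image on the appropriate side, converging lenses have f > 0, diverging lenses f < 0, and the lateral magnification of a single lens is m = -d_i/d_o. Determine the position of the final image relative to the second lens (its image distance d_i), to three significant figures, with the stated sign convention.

First lens: d_i1 = 1/(1/4 - 1/12.5) = 5.882 cm.
The intermediate image is 5.882 cm to the right of lens 1, so d_o2 = L - d_i1 = 19 - 5.882 = 13.118 cm.
Second lens: d_i2 = 1/(1/10.5 - 1/(13.118)) = 52.618 cm.

52.6 cm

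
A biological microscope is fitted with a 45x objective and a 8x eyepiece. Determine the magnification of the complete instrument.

360

The overall magnification of a compound microscope is the product of the objective and eyepiece magnifications:
M = M_obj x M_eye = 45 x 8 = 360.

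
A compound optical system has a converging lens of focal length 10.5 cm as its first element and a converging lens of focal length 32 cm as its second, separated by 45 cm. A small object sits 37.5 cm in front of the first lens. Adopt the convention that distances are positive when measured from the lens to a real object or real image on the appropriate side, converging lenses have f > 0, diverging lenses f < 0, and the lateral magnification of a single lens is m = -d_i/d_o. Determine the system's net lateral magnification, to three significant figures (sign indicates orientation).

Applying the thin-lens equation to the first lens, 1/10.5 = 1/37.5 + 1/d_i1, which gives d_i1 = 14.583 cm.
Its lateral magnification is m_1 = -d_i1/d_o1 = -(14.583)/37.5 = -0.3889.
The intermediate image is 14.583 cm to the right of lens 1, so d_o2 = L - d_i1 = 45 - 14.583 = 30.417 cm.
Applying the thin-lens equation again with f_2 = 32 cm and d_o2 = 30.417 cm gives d_i2 = -614.737 cm.
m_2 = -(-614.737)/(30.417) = 20.2105.
Total m = m_1 x m_2 = (-0.3889)(20.2105) = -7.8596.

-7.86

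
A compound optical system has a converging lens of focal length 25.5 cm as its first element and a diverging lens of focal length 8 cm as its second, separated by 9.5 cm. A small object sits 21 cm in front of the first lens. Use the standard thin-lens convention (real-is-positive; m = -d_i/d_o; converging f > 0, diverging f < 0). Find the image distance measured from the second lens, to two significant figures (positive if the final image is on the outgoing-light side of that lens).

-7.5 cm

Applying the thin-lens equation to the first lens, 1/25.5 = 1/21 + 1/d_i1, which gives d_i1 = -119.000 cm.
The intermediate image is virtual, 119.000 cm to the left of lens 1, so d_o2 = L - d_i1 = 9.5 - (-119.000) = 128.500 cm.
Applying the thin-lens equation again with f_2 = -8 cm and d_o2 = 128.500 cm gives d_i2 = -7.531 cm.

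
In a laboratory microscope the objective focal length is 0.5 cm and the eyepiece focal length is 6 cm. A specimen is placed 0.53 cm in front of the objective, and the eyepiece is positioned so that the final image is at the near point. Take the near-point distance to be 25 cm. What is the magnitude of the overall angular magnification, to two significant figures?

Objective: 1/d_i = 1/f_obj - 1/d_o = 1/0.5 - 1/0.53 = 0.11321 cm^-1, so d_i = 8.833 cm.
m_obj = -d_i/d_o = -8.833/0.53 = -16.667.
Eyepiece angular magnification (image at near point): M_eye = 1 + D/f_e = 1 + 25/6 = 5.167.
Overall M = m_obj x M_eye = (-16.667)(5.167) = -86.11.
|M| = 86.11.

86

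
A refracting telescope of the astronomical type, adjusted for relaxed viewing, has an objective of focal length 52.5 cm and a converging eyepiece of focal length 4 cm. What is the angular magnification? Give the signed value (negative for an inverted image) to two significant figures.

M = -f_obj/f_eye = -52.5/(4) = -13.125.

-13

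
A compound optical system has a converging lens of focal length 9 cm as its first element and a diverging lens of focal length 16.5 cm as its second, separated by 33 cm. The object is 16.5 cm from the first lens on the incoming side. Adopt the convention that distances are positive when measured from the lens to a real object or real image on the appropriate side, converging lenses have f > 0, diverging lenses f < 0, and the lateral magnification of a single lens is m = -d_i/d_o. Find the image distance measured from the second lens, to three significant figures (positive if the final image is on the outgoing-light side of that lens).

-7.33 cm

Applying the thin-lens equation to the first lens, 1/9 = 1/16.5 + 1/d_i1, which gives d_i1 = 19.800 cm.
That image sits 13.200 cm in front of the second lens, so d_o2 = 13.200 cm.
Applying the thin-lens equation again with f_2 = -16.5 cm and d_o2 = 13.200 cm gives d_i2 = -7.333 cm.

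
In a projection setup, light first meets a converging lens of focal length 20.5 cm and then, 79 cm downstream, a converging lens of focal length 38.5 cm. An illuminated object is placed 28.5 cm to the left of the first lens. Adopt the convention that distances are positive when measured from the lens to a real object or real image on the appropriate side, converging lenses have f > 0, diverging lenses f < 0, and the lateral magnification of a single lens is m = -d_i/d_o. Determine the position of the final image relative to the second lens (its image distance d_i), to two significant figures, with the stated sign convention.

Lens 1: 1/d_i1 = 1/f_1 - 1/d_o1 = 1/20.5 - 1/28.5 = 0.01369 cm^-1, so d_i1 = 73.031 cm.
Object distance for lens 2: d_o2 = 79 - 73.031 = 5.969 cm.
Lens 2: 1/d_i2 = 1/f_2 - 1/d_o2 = 1/38.5 - 1/(5.969) = -0.14157 cm^-1, so d_i2 = -7.064 cm.

-7.1 cm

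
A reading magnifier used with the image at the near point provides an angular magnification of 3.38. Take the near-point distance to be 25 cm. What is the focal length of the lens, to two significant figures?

For the image at the near point, M = 1 + D/f.
f = D/(M - 1) = 25/(3.38 - 1) = 10.504 cm.

11 cm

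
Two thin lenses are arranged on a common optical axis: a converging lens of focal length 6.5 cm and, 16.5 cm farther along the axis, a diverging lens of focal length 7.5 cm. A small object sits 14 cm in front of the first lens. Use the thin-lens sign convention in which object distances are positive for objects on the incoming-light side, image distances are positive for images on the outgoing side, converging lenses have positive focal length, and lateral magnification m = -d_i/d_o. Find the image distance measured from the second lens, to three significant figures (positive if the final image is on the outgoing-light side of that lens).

Lens 1: 1/d_i1 = 1/f_1 - 1/d_o1 = 1/6.5 - 1/14 = 0.08242 cm^-1, so d_i1 = 12.133 cm.
That image sits 4.367 cm in front of the second lens, so d_o2 = 4.367 cm.
Lens 2: 1/d_i2 = 1/f_2 - 1/d_o2 = 1/(-7.5) - 1/(4.367) = -0.36234 cm^-1, so d_i2 = -2.760 cm.

-2.76 cm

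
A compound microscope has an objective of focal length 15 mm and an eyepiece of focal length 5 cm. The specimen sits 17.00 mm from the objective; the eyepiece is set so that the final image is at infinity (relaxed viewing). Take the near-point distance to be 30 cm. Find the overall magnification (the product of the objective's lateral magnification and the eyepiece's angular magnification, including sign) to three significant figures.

-45.0

Convert to cm: f_obj = 15 mm = 1.5 cm; d_o = 17.00 mm = 1.70 cm.
Objective: 1/d_i = 1/f_obj - 1/d_o = 1/1.5 - 1/1.70 = 0.07843 cm^-1, so d_i = 12.750 cm.
m_obj = -d_i/d_o = -12.750/1.70 = -7.500.
Eyepiece angular magnification (image at infinity): M_eye = D/f_e = 30/5 = 6.000.
Overall M = m_obj x M_eye = (-7.500)(6.000) = -45.00.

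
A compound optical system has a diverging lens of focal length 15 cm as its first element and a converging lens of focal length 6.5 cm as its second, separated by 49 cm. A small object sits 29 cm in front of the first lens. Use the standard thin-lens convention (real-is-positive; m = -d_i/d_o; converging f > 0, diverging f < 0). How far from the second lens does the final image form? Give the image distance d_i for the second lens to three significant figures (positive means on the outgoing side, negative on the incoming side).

7.31 cm

Lens 1: 1/d_i1 = 1/f_1 - 1/d_o1 = 1/(-15) - 1/29 = -0.10115 cm^-1, so d_i1 = -9.886 cm.
With d_i1 < 0 the first image is virtual and lies on the object side; the object distance for lens 2 is d_o2 = 49 - (-9.886) = 58.886 cm.
Lens 2: 1/d_i2 = 1/f_2 - 1/d_o2 = 1/6.5 - 1/(58.886) = 0.13686 cm^-1, so d_i2 = 7.307 cm.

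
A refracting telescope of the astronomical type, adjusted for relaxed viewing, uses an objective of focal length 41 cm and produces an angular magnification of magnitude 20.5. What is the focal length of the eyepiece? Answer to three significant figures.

|M| = f_obj/f_eye, so f_eye = f_obj/|M| = 41/20.5 = 2.000 cm.

2.00 cm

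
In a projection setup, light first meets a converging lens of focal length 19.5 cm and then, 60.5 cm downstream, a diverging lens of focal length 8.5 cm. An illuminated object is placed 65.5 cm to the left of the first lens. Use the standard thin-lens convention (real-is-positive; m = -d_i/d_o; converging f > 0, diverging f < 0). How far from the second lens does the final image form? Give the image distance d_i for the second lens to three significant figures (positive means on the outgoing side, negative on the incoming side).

First lens: d_i1 = 1/(1/19.5 - 1/65.5) = 27.766 cm.
That image sits 32.734 cm in front of the second lens, so d_o2 = 32.734 cm.
Second lens: d_i2 = 1/(1/(-8.5) - 1/(32.734)) = -6.748 cm.

-6.75 cm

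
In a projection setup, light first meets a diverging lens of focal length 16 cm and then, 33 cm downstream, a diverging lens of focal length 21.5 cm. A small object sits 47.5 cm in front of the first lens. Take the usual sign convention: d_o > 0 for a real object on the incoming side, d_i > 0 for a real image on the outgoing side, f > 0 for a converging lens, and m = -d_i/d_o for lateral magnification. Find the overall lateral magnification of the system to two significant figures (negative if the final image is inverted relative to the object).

0.082

Lens 1: 1/d_i1 = 1/f_1 - 1/d_o1 = 1/(-16) - 1/47.5 = -0.08355 cm^-1, so d_i1 = -11.969 cm.
m_1 = -(-11.969)/47.5 = 0.2520.
The intermediate image is virtual, 11.969 cm to the left of lens 1, so d_o2 = L - d_i1 = 33 - (-11.969) = 44.969 cm.
Lens 2: 1/d_i2 = 1/f_2 - 1/d_o2 = 1/(-21.5) - 1/(44.969) = -0.06875 cm^-1, so d_i2 = -14.546 cm.
m_2 = -(-14.546)/(44.969) = 0.3235.
Overall magnification: m = m_1 m_2 = 0.0815.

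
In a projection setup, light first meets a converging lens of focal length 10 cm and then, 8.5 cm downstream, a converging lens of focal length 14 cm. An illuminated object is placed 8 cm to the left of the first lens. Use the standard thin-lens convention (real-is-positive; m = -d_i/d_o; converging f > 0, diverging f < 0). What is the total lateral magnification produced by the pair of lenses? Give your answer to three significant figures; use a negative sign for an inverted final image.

Applying the thin-lens equation to the first lens, 1/10 = 1/8 + 1/d_i1, which gives d_i1 = -40.000 cm.
Its lateral magnification is m_1 = -d_i1/d_o1 = -(-40.000)/8 = 5.0000.
The intermediate image is virtual, 40.000 cm to the left of lens 1, so d_o2 = L - d_i1 = 8.5 - (-40.000) = 48.500 cm.
Applying the thin-lens equation again with f_2 = 14 cm and d_o2 = 48.500 cm gives d_i2 = 19.681 cm.
m_2 = -(19.681)/(48.500) = -0.4058.
Overall magnification: m = m_1 m_2 = -2.0290.

-2.03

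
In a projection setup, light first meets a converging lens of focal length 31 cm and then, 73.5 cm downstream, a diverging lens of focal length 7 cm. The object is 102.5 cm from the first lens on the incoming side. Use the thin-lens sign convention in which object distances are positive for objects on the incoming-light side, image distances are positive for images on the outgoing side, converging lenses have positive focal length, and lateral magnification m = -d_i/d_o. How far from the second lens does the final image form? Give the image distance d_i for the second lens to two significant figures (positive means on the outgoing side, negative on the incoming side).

-5.6 cm

Lens 1: 1/d_i1 = 1/f_1 - 1/d_o1 = 1/31 - 1/102.5 = 0.02250 cm^-1, so d_i1 = 44.441 cm.
Object distance for lens 2: d_o2 = 73.5 - 44.441 = 29.059 cm.
Lens 2: 1/d_i2 = 1/f_2 - 1/d_o2 = 1/(-7) - 1/(29.059) = -0.17727 cm^-1, so d_i2 = -5.641 cm.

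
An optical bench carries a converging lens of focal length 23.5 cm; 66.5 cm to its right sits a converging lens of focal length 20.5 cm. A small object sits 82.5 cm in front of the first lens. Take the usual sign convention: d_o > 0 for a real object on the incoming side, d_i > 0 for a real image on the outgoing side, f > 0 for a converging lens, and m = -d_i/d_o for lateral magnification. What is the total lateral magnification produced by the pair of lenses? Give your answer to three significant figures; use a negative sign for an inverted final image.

First lens: d_i1 = 1/(1/23.5 - 1/82.5) = 32.860 cm.
m_1 = -(32.860)/82.5 = -0.3983.
Object distance for lens 2: d_o2 = 66.5 - 32.860 = 33.640 cm.
Second lens: d_i2 = 1/(1/20.5 - 1/(33.640)) = 52.483 cm.
m_2 = -(52.483)/(33.640) = -1.5601.
Total m = m_1 x m_2 = (-0.3983)(-1.5601) = 0.6214.

0.621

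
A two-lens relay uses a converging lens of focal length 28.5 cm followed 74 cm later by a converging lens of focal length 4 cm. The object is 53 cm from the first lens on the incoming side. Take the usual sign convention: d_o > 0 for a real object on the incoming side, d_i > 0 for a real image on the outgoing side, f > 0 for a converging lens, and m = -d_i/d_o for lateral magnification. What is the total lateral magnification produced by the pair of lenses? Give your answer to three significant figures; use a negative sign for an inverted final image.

Applying the thin-lens equation to the first lens, 1/28.5 = 1/53 + 1/d_i1, which gives d_i1 = 61.653 cm.
Its lateral magnification is m_1 = -d_i1/d_o1 = -(61.653)/53 = -1.1633.
The intermediate image is 61.653 cm to the right of lens 1, so d_o2 = L - d_i1 = 74 - 61.653 = 12.347 cm.
Applying the thin-lens equation again with f_2 = 4 cm and d_o2 = 12.347 cm gives d_i2 = 5.917 cm.
m_2 = -(5.917)/(12.347) = -0.4792.
Total m = m_1 x m_2 = (-1.1633)(-0.4792) = 0.5575.

0.557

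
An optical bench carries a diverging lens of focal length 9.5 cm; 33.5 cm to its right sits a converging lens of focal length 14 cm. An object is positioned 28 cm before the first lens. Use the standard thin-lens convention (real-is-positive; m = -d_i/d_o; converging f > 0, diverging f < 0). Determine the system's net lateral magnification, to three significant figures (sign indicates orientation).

-0.133

First lens: d_i1 = 1/(1/(-9.5) - 1/28) = -7.093 cm.
m_1 = -(-7.093)/28 = 0.2533.
With d_i1 < 0 the first image is virtual and lies on the object side; the object distance for lens 2 is d_o2 = 33.5 - (-7.093) = 40.593 cm.
Second lens: d_i2 = 1/(1/14 - 1/(40.593)) = 21.370 cm.
m_2 = -(21.370)/(40.593) = -0.5264.
Total m = m_1 x m_2 = (0.2533)(-0.5264) = -0.1334.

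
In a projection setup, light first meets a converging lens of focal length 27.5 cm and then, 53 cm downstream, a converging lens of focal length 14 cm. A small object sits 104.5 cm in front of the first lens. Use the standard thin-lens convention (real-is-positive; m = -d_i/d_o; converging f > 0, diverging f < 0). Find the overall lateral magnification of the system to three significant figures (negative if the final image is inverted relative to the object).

2.98

First lens: d_i1 = 1/(1/27.5 - 1/104.5) = 37.321 cm.
m_1 = -(37.321)/104.5 = -0.3571.
That image sits 15.679 cm in front of the second lens, so d_o2 = 15.679 cm.
Second lens: d_i2 = 1/(1/14 - 1/(15.679)) = 130.766 cm.
m_2 = -(130.766)/(15.679) = -8.3404.
The system's lateral magnification is m_1 m_2 = (-0.3571)(-8.3404) = 2.9787.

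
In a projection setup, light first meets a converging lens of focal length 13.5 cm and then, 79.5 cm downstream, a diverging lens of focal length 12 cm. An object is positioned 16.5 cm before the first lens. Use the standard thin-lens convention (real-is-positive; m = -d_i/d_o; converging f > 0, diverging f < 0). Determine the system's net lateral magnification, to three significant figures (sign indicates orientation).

Lens 1: 1/d_i1 = 1/f_1 - 1/d_o1 = 1/13.5 - 1/16.5 = 0.01347 cm^-1, so d_i1 = 74.250 cm.
m_1 = -(74.250)/16.5 = -4.5000.
That image sits 5.250 cm in front of the second lens, so d_o2 = 5.250 cm.
Lens 2: 1/d_i2 = 1/f_2 - 1/d_o2 = 1/(-12) - 1/(5.250) = -0.27381 cm^-1, so d_i2 = -3.652 cm.
m_2 = -(-3.652)/(5.250) = 0.6957.
The system's lateral magnification is m_1 m_2 = (-4.5000)(0.6957) = -3.1304.

-3.13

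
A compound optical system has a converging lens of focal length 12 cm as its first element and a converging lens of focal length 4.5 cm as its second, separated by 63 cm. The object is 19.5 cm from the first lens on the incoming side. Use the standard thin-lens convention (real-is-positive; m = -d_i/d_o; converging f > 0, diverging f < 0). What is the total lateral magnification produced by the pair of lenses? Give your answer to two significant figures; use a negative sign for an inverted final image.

Lens 1: 1/d_i1 = 1/f_1 - 1/d_o1 = 1/12 - 1/19.5 = 0.03205 cm^-1, so d_i1 = 31.200 cm.
m_1 = -(31.200)/19.5 = -1.6000.
That image sits 31.800 cm in front of the second lens, so d_o2 = 31.800 cm.
Lens 2: 1/d_i2 = 1/f_2 - 1/d_o2 = 1/4.5 - 1/(31.800) = 0.19078 cm^-1, so d_i2 = 5.242 cm.
m_2 = -(5.242)/(31.800) = -0.1648.
The system's lateral magnification is m_1 m_2 = (-1.6000)(-0.1648) = 0.2637.

0.26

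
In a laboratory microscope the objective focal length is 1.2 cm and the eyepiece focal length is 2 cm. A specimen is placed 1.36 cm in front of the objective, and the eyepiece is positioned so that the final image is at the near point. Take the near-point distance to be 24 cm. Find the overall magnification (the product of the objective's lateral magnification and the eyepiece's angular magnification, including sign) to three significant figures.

Objective: 1/d_i = 1/f_obj - 1/d_o = 1/1.2 - 1/1.36 = 0.09804 cm^-1, so d_i = 10.200 cm.
m_obj = -d_i/d_o = -10.200/1.36 = -7.500.
Eyepiece angular magnification (image at near point): M_eye = 1 + D/f_e = 1 + 24/2 = 13.000.
Overall M = m_obj x M_eye = (-7.500)(13.000) = -97.50.

-97.5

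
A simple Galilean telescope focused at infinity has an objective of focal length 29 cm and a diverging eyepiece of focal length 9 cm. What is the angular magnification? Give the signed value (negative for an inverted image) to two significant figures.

3.2

M = -f_obj/f_eye = -29/(-9) = 3.222.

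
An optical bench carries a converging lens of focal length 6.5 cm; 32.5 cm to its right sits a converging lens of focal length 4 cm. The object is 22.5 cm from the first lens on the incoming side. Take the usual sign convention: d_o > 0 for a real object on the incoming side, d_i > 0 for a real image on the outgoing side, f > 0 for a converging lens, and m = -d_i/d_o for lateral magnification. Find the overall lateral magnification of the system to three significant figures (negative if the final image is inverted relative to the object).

Applying the thin-lens equation to the first lens, 1/6.5 = 1/22.5 + 1/d_i1, which gives d_i1 = 9.141 cm.
Its lateral magnification is m_1 = -d_i1/d_o1 = -(9.141)/22.5 = -0.4062.
That image sits 23.359 cm in front of the second lens, so d_o2 = 23.359 cm.
Applying the thin-lens equation again with f_2 = 4 cm and d_o2 = 23.359 cm gives d_i2 = 4.826 cm.
m_2 = -(4.826)/(23.359) = -0.2066.
The system's lateral magnification is m_1 m_2 = (-0.4062)(-0.2066) = 0.0839.

0.0839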